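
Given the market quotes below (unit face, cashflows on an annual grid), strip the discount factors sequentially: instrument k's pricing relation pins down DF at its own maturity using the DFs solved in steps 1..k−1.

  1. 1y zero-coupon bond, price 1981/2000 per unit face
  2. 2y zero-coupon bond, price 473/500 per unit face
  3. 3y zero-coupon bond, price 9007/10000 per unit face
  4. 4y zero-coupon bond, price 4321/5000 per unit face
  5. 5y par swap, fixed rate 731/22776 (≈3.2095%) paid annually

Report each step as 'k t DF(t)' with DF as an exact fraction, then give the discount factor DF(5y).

step 1 [1y] zero: DF = P = 1981/2000 ≈ 0.990500
step 2 [2y] zero: DF = P = 473/500 ≈ 0.946000
step 3 [3y] zero: DF = P = 9007/10000 ≈ 0.900700
step 4 [4y] zero: DF = P = 4321/5000 ≈ 0.864200
step 5 [5y] swap r/1=731/22776: DF=(1 − 731/22776·(0.990500+0.946000+0.900700+0.864200))/(1+731/22776) = 4269/5000 ≈ 0.853800

1 1 1981/2000
2 2 473/500
3 3 9007/10000
4 4 4321/5000
5 5 4269/5000
DF(5y) = 4269/5000 ≈ 0.853800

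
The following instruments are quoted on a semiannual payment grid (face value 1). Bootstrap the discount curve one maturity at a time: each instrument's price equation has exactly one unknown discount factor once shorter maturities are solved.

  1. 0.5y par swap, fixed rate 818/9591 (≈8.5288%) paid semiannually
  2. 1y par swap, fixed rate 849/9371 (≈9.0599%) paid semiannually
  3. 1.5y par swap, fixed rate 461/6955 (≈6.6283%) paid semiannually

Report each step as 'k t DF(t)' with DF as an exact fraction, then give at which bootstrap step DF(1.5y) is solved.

1 1/2 9591/10000
2 1 9151/10000
3 3/2 4539/5000
DF(1.5y) is solved at step 3

step 1 [0.5y] swap r/2=409/9591: DF=(1 − 409/9591·(0))/(1+409/9591) = 9591/10000 ≈ 0.959100
step 2 [1y] swap r/2=849/18742: DF=(1 − 849/18742·(0.959100))/(1+849/18742) = 9151/10000 ≈ 0.915100
step 3 [1.5y] swap r/2=461/13910: DF=(1 − 461/13910·(0.959100+0.915100))/(1+461/13910) = 4539/5000 ≈ 0.907800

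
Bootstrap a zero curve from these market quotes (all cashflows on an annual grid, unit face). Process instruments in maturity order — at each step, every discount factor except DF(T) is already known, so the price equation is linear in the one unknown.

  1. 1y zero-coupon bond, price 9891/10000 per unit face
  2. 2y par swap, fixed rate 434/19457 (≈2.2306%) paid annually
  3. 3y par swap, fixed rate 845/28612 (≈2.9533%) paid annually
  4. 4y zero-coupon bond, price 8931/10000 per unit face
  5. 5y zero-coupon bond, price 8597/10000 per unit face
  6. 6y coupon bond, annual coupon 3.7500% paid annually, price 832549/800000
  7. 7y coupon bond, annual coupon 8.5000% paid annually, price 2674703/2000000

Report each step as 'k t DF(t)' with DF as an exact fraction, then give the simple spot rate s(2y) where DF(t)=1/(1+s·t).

step 1 [1y] zero: DF = P = 9891/10000 ≈ 0.989100
step 2 [2y] swap r/1=434/19457: DF=(1 − 434/19457·(0.989100))/(1+434/19457) = 4783/5000 ≈ 0.956600
step 3 [3y] swap r/1=845/28612: DF=(1 − 845/28612·(0.989100+0.956600))/(1+845/28612) = 1831/2000 ≈ 0.915500
step 4 [4y] zero: DF = P = 8931/10000 ≈ 0.893100
step 5 [5y] zero: DF = P = 8597/10000 ≈ 0.859700
step 6 [6y] bond c/1=3/80: DF=(832549/800000 − 3/80·(0.989100+0.956600+0.915500+0.893100+0.859700))/(1+3/80) = 8363/10000 ≈ 0.836300
step 7 [7y] bond c/1=17/200: DF=(2674703/2000000 − 17/200·(0.989100+0.956600+0.915500+0.893100+0.859700+0.836300))/(1+17/200) = 1007/1250 ≈ 0.805600

1 1 9891/10000
2 2 4783/5000
3 3 1831/2000
4 4 8931/10000
5 5 8597/10000
6 6 8363/10000
7 7 1007/1250
s(2y) = (1/(4783/5000) − 1)/(2) = 217/9566 ≈ 2.2685%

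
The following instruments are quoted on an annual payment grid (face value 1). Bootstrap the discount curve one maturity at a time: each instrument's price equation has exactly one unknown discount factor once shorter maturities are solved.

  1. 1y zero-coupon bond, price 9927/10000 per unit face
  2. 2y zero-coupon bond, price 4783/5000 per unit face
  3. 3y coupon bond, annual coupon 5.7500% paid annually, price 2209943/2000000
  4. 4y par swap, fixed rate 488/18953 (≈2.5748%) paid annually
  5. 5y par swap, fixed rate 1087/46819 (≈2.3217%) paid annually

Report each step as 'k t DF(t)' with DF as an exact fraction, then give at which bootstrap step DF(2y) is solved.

step 1 [1y] zero: DF = P = 9927/10000 ≈ 0.992700
step 2 [2y] zero: DF = P = 4783/5000 ≈ 0.956600
step 3 [3y] bond c/1=23/400: DF=(2209943/2000000 − 23/400·(0.992700+0.956600))/(1+23/400) = 9389/10000 ≈ 0.938900
step 4 [4y] swap r/1=488/18953: DF=(1 − 488/18953·(0.992700+0.956600+0.938900))/(1+488/18953) = 564/625 ≈ 0.902400
step 5 [5y] swap r/1=1087/46819: DF=(1 − 1087/46819·(0.992700+0.956600+0.938900+0.902400))/(1+1087/46819) = 8913/10000 ≈ 0.891300

1 1 9927/10000
2 2 4783/5000
3 3 9389/10000
4 4 564/625
5 5 8913/10000
DF(2y) is solved at step 2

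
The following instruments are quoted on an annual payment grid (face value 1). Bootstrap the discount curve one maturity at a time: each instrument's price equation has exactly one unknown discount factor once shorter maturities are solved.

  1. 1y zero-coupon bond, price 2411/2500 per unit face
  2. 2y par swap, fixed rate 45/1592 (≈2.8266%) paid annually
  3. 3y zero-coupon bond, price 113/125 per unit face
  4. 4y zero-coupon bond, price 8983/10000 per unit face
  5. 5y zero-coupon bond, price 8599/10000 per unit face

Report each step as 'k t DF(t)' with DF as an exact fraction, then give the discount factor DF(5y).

1 1 2411/2500
2 2 473/500
3 3 113/125
4 4 8983/10000
5 5 8599/10000
DF(5y) = 8599/10000 ≈ 0.859900

step 1 [1y] zero: DF = P = 2411/2500 ≈ 0.964400
step 2 [2y] swap r/1=45/1592: DF=(1 − 45/1592·(0.964400))/(1+45/1592) = 473/500 ≈ 0.946000
step 3 [3y] zero: DF = P = 113/125 ≈ 0.904000
step 4 [4y] zero: DF = P = 8983/10000 ≈ 0.898300
step 5 [5y] zero: DF = P = 8599/10000 ≈ 0.859900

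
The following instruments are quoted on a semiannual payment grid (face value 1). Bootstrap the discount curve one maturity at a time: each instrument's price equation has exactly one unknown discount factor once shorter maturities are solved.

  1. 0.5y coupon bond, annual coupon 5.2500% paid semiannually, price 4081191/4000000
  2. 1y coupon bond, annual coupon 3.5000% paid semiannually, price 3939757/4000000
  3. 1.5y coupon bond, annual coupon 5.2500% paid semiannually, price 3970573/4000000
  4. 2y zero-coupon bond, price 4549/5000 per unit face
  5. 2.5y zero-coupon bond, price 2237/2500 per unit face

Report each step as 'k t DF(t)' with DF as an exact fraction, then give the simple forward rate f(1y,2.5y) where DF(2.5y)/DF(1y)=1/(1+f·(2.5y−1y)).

1 1/2 4971/5000
2 1 9509/10000
3 3/2 367/400
4 2 4549/5000
5 5/2 2237/2500
f(1y,2.5y) = ((9509/10000)/(2237/2500) − 1)/(3/2) = 187/4474 ≈ 4.1797%

step 1 [0.5y] bond c/2=21/800: DF=(4081191/4000000 − 21/800·(0))/(1+21/800) = 4971/5000 ≈ 0.994200
step 2 [1y] bond c/2=7/400: DF=(3939757/4000000 − 7/400·(0.994200))/(1+7/400) = 9509/10000 ≈ 0.950900
step 3 [1.5y] bond c/2=21/800: DF=(3970573/4000000 − 21/800·(0.994200+0.950900))/(1+21/800) = 367/400 ≈ 0.917500
step 4 [2y] zero: DF = P = 4549/5000 ≈ 0.909800
step 5 [2.5y] zero: DF = P = 2237/2500 ≈ 0.894800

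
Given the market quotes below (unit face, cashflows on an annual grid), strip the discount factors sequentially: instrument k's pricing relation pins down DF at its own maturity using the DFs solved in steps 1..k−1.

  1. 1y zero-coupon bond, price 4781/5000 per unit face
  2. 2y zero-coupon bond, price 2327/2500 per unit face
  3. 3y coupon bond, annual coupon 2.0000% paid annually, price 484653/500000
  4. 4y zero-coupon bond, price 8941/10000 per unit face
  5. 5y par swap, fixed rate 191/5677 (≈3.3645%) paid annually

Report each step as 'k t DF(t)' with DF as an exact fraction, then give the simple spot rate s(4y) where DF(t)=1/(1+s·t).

1 1 4781/5000
2 2 2327/2500
3 3 9133/10000
4 4 8941/10000
5 5 1059/1250
s(4y) = (1/(8941/10000) − 1)/(4) = 1059/35764 ≈ 2.9611%

step 1 [1y] zero: DF = P = 4781/5000 ≈ 0.956200
step 2 [2y] zero: DF = P = 2327/2500 ≈ 0.930800
step 3 [3y] bond c/1=1/50: DF=(484653/500000 − 1/50·(0.956200+0.930800))/(1+1/50) = 9133/10000 ≈ 0.913300
step 4 [4y] zero: DF = P = 8941/10000 ≈ 0.894100
step 5 [5y] swap r/1=191/5677: DF=(1 − 191/5677·(0.956200+0.930800+0.913300+0.894100))/(1+191/5677) = 1059/1250 ≈ 0.847200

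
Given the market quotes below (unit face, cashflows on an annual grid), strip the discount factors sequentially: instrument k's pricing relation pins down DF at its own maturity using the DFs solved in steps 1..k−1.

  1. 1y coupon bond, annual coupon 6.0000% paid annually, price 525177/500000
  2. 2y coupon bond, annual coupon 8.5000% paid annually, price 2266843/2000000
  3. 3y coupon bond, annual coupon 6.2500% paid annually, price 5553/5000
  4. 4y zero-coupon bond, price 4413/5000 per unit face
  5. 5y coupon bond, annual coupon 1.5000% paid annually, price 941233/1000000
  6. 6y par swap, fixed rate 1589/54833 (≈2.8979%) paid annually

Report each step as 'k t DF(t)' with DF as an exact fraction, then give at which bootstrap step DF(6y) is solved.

1 1 9909/10000
2 2 967/1000
3 3 9301/10000
4 4 4413/5000
5 5 2179/2500
6 6 8411/10000
DF(6y) is solved at step 6

step 1 [1y] bond c/1=3/50: DF=(525177/500000 − 3/50·(0))/(1+3/50) = 9909/10000 ≈ 0.990900
step 2 [2y] bond c/1=17/200: DF=(2266843/2000000 − 17/200·(0.990900))/(1+17/200) = 967/1000 ≈ 0.967000
step 3 [3y] bond c/1=1/16: DF=(5553/5000 − 1/16·(0.990900+0.967000))/(1+1/16) = 9301/10000 ≈ 0.930100
step 4 [4y] zero: DF = P = 4413/5000 ≈ 0.882600
step 5 [5y] bond c/1=3/200: DF=(941233/1000000 − 3/200·(0.990900+0.967000+0.930100+0.882600))/(1+3/200) = 2179/2500 ≈ 0.871600
step 6 [6y] swap r/1=1589/54833: DF=(1 − 1589/54833·(0.990900+0.967000+0.930100+0.882600+0.871600))/(1+1589/54833) = 8411/10000 ≈ 0.841100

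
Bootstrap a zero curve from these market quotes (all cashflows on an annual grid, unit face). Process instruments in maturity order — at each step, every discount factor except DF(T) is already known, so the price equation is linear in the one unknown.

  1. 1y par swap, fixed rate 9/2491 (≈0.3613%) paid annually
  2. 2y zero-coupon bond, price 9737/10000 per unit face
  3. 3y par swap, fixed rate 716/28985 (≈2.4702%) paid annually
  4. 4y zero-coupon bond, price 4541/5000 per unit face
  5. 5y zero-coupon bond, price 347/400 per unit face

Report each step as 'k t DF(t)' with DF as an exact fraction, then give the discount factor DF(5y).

1 1 2491/2500
2 2 9737/10000
3 3 2321/2500
4 4 4541/5000
5 5 347/400
DF(5y) = 347/400 ≈ 0.867500

step 1 [1y] swap r/1=9/2491: DF=(1 − 9/2491·(0))/(1+9/2491) = 2491/2500 ≈ 0.996400
step 2 [2y] zero: DF = P = 9737/10000 ≈ 0.973700
step 3 [3y] swap r/1=716/28985: DF=(1 − 716/28985·(0.996400+0.973700))/(1+716/28985) = 2321/2500 ≈ 0.928400
step 4 [4y] zero: DF = P = 4541/5000 ≈ 0.908200
step 5 [5y] zero: DF = P = 347/400 ≈ 0.867500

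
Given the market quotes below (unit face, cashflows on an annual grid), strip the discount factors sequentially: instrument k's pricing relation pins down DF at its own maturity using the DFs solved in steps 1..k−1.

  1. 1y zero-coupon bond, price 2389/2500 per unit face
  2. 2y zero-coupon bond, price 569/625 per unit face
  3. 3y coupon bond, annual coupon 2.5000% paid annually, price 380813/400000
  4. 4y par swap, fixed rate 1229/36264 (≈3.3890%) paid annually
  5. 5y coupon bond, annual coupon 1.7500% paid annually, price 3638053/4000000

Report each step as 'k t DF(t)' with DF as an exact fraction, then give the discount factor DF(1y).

step 1 [1y] zero: DF = P = 2389/2500 ≈ 0.955600
step 2 [2y] zero: DF = P = 569/625 ≈ 0.910400
step 3 [3y] bond c/1=1/40: DF=(380813/400000 − 1/40·(0.955600+0.910400))/(1+1/40) = 8833/10000 ≈ 0.883300
step 4 [4y] swap r/1=1229/36264: DF=(1 − 1229/36264·(0.955600+0.910400+0.883300))/(1+1229/36264) = 8771/10000 ≈ 0.877100
step 5 [5y] bond c/1=7/400: DF=(3638053/4000000 − 7/400·(0.955600+0.910400+0.883300+0.877100))/(1+7/400) = 1663/2000 ≈ 0.831500

1 1 2389/2500
2 2 569/625
3 3 8833/10000
4 4 8771/10000
5 5 1663/2000
DF(1y) = 2389/2500 ≈ 0.955600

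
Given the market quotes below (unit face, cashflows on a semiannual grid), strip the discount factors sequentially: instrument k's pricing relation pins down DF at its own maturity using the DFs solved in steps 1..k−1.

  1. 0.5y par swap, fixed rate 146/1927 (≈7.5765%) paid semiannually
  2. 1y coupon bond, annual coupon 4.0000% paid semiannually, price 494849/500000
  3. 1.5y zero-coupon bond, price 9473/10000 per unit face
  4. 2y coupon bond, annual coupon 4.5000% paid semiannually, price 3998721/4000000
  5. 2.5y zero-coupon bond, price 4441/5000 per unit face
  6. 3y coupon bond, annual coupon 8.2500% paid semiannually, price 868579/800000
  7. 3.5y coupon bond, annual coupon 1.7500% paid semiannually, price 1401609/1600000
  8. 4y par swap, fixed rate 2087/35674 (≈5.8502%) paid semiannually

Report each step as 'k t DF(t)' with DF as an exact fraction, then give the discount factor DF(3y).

1 1/2 1927/2000
2 1 4757/5000
3 3/2 9473/10000
4 2 9147/10000
5 5/2 4441/5000
6 3 8579/10000
7 7/2 1641/2000
8 4 7913/10000
DF(3y) = 8579/10000 ≈ 0.857900

step 1 [0.5y] swap r/2=73/1927: DF=(1 − 73/1927·(0))/(1+73/1927) = 1927/2000 ≈ 0.963500
step 2 [1y] bond c/2=1/50: DF=(494849/500000 − 1/50·(0.963500))/(1+1/50) = 4757/5000 ≈ 0.951400
step 3 [1.5y] zero: DF = P = 9473/10000 ≈ 0.947300
step 4 [2y] bond c/2=9/400: DF=(3998721/4000000 − 9/400·(0.963500+0.951400+0.947300))/(1+9/400) = 9147/10000 ≈ 0.914700
step 5 [2.5y] zero: DF = P = 4441/5000 ≈ 0.888200
step 6 [3y] bond c/2=33/800: DF=(868579/800000 − 33/800·(0.963500+0.951400+0.947300+0.914700+0.888200))/(1+33/800) = 8579/10000 ≈ 0.857900
step 7 [3.5y] bond c/2=7/800: DF=(1401609/1600000 − 7/800·(0.963500+0.951400+0.947300+0.914700+0.888200+0.857900))/(1+7/800) = 1641/2000 ≈ 0.820500
step 8 [4y] swap r/2=2087/71348: DF=(1 − 2087/71348·(0.963500+0.951400+0.947300+0.914700+0.888200+0.857900+0.820500))/(1+2087/71348) = 7913/10000 ≈ 0.791300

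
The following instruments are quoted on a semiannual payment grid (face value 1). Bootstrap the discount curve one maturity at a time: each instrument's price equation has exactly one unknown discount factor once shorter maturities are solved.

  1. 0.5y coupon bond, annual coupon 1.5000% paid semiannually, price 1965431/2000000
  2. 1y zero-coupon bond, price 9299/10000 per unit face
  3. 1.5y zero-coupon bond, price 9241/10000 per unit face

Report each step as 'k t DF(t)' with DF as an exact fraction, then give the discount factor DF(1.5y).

1 1/2 4877/5000
2 1 9299/10000
3 3/2 9241/10000
DF(1.5y) = 9241/10000 ≈ 0.924100

step 1 [0.5y] bond c/2=3/400: DF=(1965431/2000000 − 3/400·(0))/(1+3/400) = 4877/5000 ≈ 0.975400
step 2 [1y] zero: DF = P = 9299/10000 ≈ 0.929900
step 3 [1.5y] zero: DF = P = 9241/10000 ≈ 0.924100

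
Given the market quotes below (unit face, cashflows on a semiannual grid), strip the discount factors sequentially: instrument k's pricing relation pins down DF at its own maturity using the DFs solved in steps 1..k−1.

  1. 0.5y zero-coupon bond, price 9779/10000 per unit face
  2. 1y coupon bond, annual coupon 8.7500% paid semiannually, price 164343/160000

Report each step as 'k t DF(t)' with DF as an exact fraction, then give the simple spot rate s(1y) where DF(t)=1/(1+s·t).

step 1 [0.5y] zero: DF = P = 9779/10000 ≈ 0.977900
step 2 [1y] bond c/2=7/160: DF=(164343/160000 − 7/160·(0.977900))/(1+7/160) = 9431/10000 ≈ 0.943100

1 1/2 9779/10000
2 1 9431/10000
s(1y) = (1/(9431/10000) − 1)/(1) = 569/9431 ≈ 6.0333%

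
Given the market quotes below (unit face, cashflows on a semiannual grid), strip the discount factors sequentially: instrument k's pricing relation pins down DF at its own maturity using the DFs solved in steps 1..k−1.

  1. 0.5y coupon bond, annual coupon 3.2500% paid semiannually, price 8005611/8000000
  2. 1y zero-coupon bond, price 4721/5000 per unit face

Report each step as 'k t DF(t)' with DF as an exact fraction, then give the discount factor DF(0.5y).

1 1/2 9847/10000
2 1 4721/5000
DF(0.5y) = 9847/10000 ≈ 0.984700

step 1 [0.5y] bond c/2=13/800: DF=(8005611/8000000 − 13/800·(0))/(1+13/800) = 9847/10000 ≈ 0.984700
step 2 [1y] zero: DF = P = 4721/5000 ≈ 0.944200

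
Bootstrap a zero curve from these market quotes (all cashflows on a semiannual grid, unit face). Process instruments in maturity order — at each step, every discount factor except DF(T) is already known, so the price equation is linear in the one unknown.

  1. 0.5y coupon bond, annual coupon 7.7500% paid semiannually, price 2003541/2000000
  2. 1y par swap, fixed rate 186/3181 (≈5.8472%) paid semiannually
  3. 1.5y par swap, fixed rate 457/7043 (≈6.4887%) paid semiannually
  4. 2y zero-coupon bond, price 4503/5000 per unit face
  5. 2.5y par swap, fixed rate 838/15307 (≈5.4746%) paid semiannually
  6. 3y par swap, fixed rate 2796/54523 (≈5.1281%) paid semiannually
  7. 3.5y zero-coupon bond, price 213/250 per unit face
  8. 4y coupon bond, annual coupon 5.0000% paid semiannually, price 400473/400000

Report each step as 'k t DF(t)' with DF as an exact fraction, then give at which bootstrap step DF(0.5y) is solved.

1 1/2 2411/2500
2 1 4721/5000
3 3/2 4543/5000
4 2 4503/5000
5 5/2 8743/10000
6 3 4301/5000
7 7/2 213/250
8 4 823/1000
DF(0.5y) is solved at step 1

step 1 [0.5y] bond c/2=31/800: DF=(2003541/2000000 − 31/800·(0))/(1+31/800) = 2411/2500 ≈ 0.964400
step 2 [1y] swap r/2=93/3181: DF=(1 − 93/3181·(0.964400))/(1+93/3181) = 4721/5000 ≈ 0.944200
step 3 [1.5y] swap r/2=457/14086: DF=(1 − 457/14086·(0.964400+0.944200))/(1+457/14086) = 4543/5000 ≈ 0.908600
step 4 [2y] zero: DF = P = 4503/5000 ≈ 0.900600
step 5 [2.5y] swap r/2=419/15307: DF=(1 − 419/15307·(0.964400+0.944200+0.908600+0.900600))/(1+419/15307) = 8743/10000 ≈ 0.874300
step 6 [3y] swap r/2=1398/54523: DF=(1 − 1398/54523·(0.964400+0.944200+0.908600+0.900600+0.874300))/(1+1398/54523) = 4301/5000 ≈ 0.860200
step 7 [3.5y] zero: DF = P = 213/250 ≈ 0.852000
step 8 [4y] bond c/2=1/40: DF=(400473/400000 − 1/40·(0.964400+0.944200+0.908600+0.900600+0.874300+0.860200+0.852000))/(1+1/40) = 823/1000 ≈ 0.823000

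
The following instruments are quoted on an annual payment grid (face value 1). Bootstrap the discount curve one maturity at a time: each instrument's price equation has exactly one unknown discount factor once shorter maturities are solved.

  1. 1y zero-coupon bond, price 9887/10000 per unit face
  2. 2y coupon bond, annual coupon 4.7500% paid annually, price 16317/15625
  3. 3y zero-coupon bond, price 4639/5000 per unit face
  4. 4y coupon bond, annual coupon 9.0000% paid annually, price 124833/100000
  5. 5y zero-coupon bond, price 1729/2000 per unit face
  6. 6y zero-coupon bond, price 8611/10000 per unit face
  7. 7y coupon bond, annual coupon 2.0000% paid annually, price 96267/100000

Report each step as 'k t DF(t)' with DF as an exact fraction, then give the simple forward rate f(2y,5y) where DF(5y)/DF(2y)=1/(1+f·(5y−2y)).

step 1 [1y] zero: DF = P = 9887/10000 ≈ 0.988700
step 2 [2y] bond c/1=19/400: DF=(16317/15625 − 19/400·(0.988700))/(1+19/400) = 9521/10000 ≈ 0.952100
step 3 [3y] zero: DF = P = 4639/5000 ≈ 0.927800
step 4 [4y] bond c/1=9/100: DF=(124833/100000 − 9/100·(0.988700+0.952100+0.927800))/(1+9/100) = 2271/2500 ≈ 0.908400
step 5 [5y] zero: DF = P = 1729/2000 ≈ 0.864500
step 6 [6y] zero: DF = P = 8611/10000 ≈ 0.861100
step 7 [7y] bond c/1=1/50: DF=(96267/100000 − 1/50·(0.988700+0.952100+0.927800+0.908400+0.864500+0.861100))/(1+1/50) = 8359/10000 ≈ 0.835900

1 1 9887/10000
2 2 9521/10000
3 3 4639/5000
4 4 2271/2500
5 5 1729/2000
6 6 8611/10000
7 7 8359/10000
f(2y,5y) = ((9521/10000)/(1729/2000) − 1)/(3) = 292/8645 ≈ 3.3777%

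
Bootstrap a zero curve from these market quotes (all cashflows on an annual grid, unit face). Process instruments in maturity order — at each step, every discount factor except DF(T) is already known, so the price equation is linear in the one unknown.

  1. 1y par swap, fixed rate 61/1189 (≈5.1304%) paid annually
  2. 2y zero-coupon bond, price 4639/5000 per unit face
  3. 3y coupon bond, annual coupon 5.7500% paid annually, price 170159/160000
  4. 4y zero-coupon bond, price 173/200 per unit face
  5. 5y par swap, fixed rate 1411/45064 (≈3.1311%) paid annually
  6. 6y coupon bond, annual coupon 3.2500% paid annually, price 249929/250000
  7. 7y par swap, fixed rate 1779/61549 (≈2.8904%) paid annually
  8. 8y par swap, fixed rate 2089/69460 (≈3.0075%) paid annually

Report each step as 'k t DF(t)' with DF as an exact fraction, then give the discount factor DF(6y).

step 1 [1y] swap r/1=61/1189: DF=(1 − 61/1189·(0))/(1+61/1189) = 1189/1250 ≈ 0.951200
step 2 [2y] zero: DF = P = 4639/5000 ≈ 0.927800
step 3 [3y] bond c/1=23/400: DF=(170159/160000 − 23/400·(0.951200+0.927800))/(1+23/400) = 1807/2000 ≈ 0.903500
step 4 [4y] zero: DF = P = 173/200 ≈ 0.865000
step 5 [5y] swap r/1=1411/45064: DF=(1 − 1411/45064·(0.951200+0.927800+0.903500+0.865000))/(1+1411/45064) = 8589/10000 ≈ 0.858900
step 6 [6y] bond c/1=13/400: DF=(249929/250000 − 13/400·(0.951200+0.927800+0.903500+0.865000+0.858900))/(1+13/400) = 1033/1250 ≈ 0.826400
step 7 [7y] swap r/1=1779/61549: DF=(1 − 1779/61549·(0.951200+0.927800+0.903500+0.865000+0.858900+0.826400))/(1+1779/61549) = 8221/10000 ≈ 0.822100
step 8 [8y] swap r/1=2089/69460: DF=(1 − 2089/69460·(0.951200+0.927800+0.903500+0.865000+0.858900+0.826400+0.822100))/(1+2089/69460) = 7911/10000 ≈ 0.791100

1 1 1189/1250
2 2 4639/5000
3 3 1807/2000
4 4 173/200
5 5 8589/10000
6 6 1033/1250
7 7 8221/10000
8 8 7911/10000
DF(6y) = 1033/1250 ≈ 0.826400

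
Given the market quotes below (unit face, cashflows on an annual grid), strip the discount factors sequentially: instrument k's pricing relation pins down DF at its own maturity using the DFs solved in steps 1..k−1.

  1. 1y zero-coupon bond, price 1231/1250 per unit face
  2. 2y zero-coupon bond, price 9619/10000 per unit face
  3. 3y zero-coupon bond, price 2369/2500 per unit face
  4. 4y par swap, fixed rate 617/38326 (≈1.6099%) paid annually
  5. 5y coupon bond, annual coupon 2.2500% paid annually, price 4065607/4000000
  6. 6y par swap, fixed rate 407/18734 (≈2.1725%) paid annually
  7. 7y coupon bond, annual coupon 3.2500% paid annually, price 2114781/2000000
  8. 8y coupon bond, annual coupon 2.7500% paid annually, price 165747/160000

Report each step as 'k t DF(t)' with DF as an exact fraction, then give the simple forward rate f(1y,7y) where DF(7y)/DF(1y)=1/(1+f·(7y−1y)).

step 1 [1y] zero: DF = P = 1231/1250 ≈ 0.984800
step 2 [2y] zero: DF = P = 9619/10000 ≈ 0.961900
step 3 [3y] zero: DF = P = 2369/2500 ≈ 0.947600
step 4 [4y] swap r/1=617/38326: DF=(1 − 617/38326·(0.984800+0.961900+0.947600))/(1+617/38326) = 9383/10000 ≈ 0.938300
step 5 [5y] bond c/1=9/400: DF=(4065607/4000000 − 9/400·(0.984800+0.961900+0.947600+0.938300))/(1+9/400) = 9097/10000 ≈ 0.909700
step 6 [6y] swap r/1=407/18734: DF=(1 − 407/18734·(0.984800+0.961900+0.947600+0.938300+0.909700))/(1+407/18734) = 8779/10000 ≈ 0.877900
step 7 [7y] bond c/1=13/400: DF=(2114781/2000000 − 13/400·(0.984800+0.961900+0.947600+0.938300+0.909700+0.877900))/(1+13/400) = 1059/1250 ≈ 0.847200
step 8 [8y] bond c/1=11/400: DF=(165747/160000 − 11/400·(0.984800+0.961900+0.947600+0.938300+0.909700+0.877900+0.847200))/(1+11/400) = 8351/10000 ≈ 0.835100

1 1 1231/1250
2 2 9619/10000
3 3 2369/2500
4 4 9383/10000
5 5 9097/10000
6 6 8779/10000
7 7 1059/1250
8 8 8351/10000
f(1y,7y) = ((1231/1250)/(1059/1250) − 1)/(6) = 86/3177 ≈ 2.7070%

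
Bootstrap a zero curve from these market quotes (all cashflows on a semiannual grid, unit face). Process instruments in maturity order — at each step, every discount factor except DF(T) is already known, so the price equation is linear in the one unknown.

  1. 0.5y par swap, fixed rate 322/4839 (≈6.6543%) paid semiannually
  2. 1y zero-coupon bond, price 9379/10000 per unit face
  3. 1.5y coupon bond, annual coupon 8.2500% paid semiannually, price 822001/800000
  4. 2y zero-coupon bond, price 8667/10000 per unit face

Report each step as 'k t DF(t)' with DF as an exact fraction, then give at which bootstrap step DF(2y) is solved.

1 1/2 4839/5000
2 1 9379/10000
3 3/2 9113/10000
4 2 8667/10000
DF(2y) is solved at step 4

step 1 [0.5y] swap r/2=161/4839: DF=(1 − 161/4839·(0))/(1+161/4839) = 4839/5000 ≈ 0.967800
step 2 [1y] zero: DF = P = 9379/10000 ≈ 0.937900
step 3 [1.5y] bond c/2=33/800: DF=(822001/800000 − 33/800·(0.967800+0.937900))/(1+33/800) = 9113/10000 ≈ 0.911300
step 4 [2y] zero: DF = P = 8667/10000 ≈ 0.866700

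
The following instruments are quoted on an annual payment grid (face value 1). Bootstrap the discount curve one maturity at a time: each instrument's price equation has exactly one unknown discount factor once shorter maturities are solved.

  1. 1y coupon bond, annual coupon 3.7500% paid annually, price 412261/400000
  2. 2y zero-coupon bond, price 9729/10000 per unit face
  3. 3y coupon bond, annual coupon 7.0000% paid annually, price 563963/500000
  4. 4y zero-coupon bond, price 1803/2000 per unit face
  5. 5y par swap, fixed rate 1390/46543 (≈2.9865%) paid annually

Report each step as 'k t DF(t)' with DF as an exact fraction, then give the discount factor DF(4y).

step 1 [1y] bond c/1=3/80: DF=(412261/400000 − 3/80·(0))/(1+3/80) = 4967/5000 ≈ 0.993400
step 2 [2y] zero: DF = P = 9729/10000 ≈ 0.972900
step 3 [3y] bond c/1=7/100: DF=(563963/500000 − 7/100·(0.993400+0.972900))/(1+7/100) = 1851/2000 ≈ 0.925500
step 4 [4y] zero: DF = P = 1803/2000 ≈ 0.901500
step 5 [5y] swap r/1=1390/46543: DF=(1 − 1390/46543·(0.993400+0.972900+0.925500+0.901500))/(1+1390/46543) = 861/1000 ≈ 0.861000

1 1 4967/5000
2 2 9729/10000
3 3 1851/2000
4 4 1803/2000
5 5 861/1000
DF(4y) = 1803/2000 ≈ 0.901500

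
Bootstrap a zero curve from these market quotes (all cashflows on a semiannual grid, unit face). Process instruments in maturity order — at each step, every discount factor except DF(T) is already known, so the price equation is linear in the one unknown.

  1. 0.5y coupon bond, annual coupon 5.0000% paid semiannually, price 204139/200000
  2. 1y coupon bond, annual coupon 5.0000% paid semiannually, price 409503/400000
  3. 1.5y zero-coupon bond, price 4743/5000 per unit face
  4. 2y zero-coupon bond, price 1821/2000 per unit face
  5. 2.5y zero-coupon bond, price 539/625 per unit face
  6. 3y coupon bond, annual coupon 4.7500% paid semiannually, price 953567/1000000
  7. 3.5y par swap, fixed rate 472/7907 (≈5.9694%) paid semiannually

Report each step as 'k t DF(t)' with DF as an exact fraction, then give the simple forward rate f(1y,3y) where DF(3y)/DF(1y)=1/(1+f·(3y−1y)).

1 1/2 4979/5000
2 1 1949/2000
3 3/2 4743/5000
4 2 1821/2000
5 5/2 539/625
6 3 4113/5000
7 7/2 507/625
f(1y,3y) = ((1949/2000)/(4113/5000) − 1)/(2) = 1519/16452 ≈ 9.2329%

step 1 [0.5y] bond c/2=1/40: DF=(204139/200000 − 1/40·(0))/(1+1/40) = 4979/5000 ≈ 0.995800
step 2 [1y] bond c/2=1/40: DF=(409503/400000 − 1/40·(0.995800))/(1+1/40) = 1949/2000 ≈ 0.974500
step 3 [1.5y] zero: DF = P = 4743/5000 ≈ 0.948600
step 4 [2y] zero: DF = P = 1821/2000 ≈ 0.910500
step 5 [2.5y] zero: DF = P = 539/625 ≈ 0.862400
step 6 [3y] bond c/2=19/800: DF=(953567/1000000 − 19/800·(0.995800+0.974500+0.948600+0.910500+0.862400))/(1+19/800) = 4113/5000 ≈ 0.822600
step 7 [3.5y] swap r/2=236/7907: DF=(1 − 236/7907·(0.995800+0.974500+0.948600+0.910500+0.862400+0.822600))/(1+236/7907) = 507/625 ≈ 0.811200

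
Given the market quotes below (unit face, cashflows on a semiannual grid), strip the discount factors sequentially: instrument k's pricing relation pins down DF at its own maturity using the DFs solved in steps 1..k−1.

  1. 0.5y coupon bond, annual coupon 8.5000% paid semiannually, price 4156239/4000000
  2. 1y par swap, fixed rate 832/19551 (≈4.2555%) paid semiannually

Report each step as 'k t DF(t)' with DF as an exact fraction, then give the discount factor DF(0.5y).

1 1/2 9967/10000
2 1 599/625
DF(0.5y) = 9967/10000 ≈ 0.996700

step 1 [0.5y] bond c/2=17/400: DF=(4156239/4000000 − 17/400·(0))/(1+17/400) = 9967/10000 ≈ 0.996700
step 2 [1y] swap r/2=416/19551: DF=(1 − 416/19551·(0.996700))/(1+416/19551) = 599/625 ≈ 0.958400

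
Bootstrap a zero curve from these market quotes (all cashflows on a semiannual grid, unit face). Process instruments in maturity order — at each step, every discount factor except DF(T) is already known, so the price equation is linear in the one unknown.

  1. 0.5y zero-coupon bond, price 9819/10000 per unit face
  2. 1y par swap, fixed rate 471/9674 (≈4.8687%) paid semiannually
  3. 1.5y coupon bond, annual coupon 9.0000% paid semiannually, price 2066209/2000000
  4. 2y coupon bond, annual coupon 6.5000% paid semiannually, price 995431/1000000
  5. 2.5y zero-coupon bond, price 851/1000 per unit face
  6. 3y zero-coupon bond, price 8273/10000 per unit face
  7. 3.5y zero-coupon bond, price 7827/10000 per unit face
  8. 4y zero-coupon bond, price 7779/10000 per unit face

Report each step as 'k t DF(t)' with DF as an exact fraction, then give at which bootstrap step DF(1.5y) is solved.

1 1/2 9819/10000
2 1 9529/10000
3 3/2 9053/10000
4 2 8747/10000
5 5/2 851/1000
6 3 8273/10000
7 7/2 7827/10000
8 4 7779/10000
DF(1.5y) is solved at step 3

step 1 [0.5y] zero: DF = P = 9819/10000 ≈ 0.981900
step 2 [1y] swap r/2=471/19348: DF=(1 − 471/19348·(0.981900))/(1+471/19348) = 9529/10000 ≈ 0.952900
step 3 [1.5y] bond c/2=9/200: DF=(2066209/2000000 − 9/200·(0.981900+0.952900))/(1+9/200) = 9053/10000 ≈ 0.905300
step 4 [2y] bond c/2=13/400: DF=(995431/1000000 − 13/400·(0.981900+0.952900+0.905300))/(1+13/400) = 8747/10000 ≈ 0.874700
step 5 [2.5y] zero: DF = P = 851/1000 ≈ 0.851000
step 6 [3y] zero: DF = P = 8273/10000 ≈ 0.827300
step 7 [3.5y] zero: DF = P = 7827/10000 ≈ 0.782700
step 8 [4y] zero: DF = P = 7779/10000 ≈ 0.777900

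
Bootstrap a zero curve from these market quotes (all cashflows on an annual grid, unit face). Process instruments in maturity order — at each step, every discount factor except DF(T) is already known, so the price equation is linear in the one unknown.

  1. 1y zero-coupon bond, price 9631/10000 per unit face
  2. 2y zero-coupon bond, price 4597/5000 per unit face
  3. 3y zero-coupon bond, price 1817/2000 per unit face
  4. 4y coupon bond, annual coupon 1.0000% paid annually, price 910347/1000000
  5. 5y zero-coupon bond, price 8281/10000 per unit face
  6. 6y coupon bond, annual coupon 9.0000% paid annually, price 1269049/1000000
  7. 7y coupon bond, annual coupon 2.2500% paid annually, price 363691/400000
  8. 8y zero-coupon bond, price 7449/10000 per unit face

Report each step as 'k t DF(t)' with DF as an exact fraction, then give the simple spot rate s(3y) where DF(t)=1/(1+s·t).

step 1 [1y] zero: DF = P = 9631/10000 ≈ 0.963100
step 2 [2y] zero: DF = P = 4597/5000 ≈ 0.919400
step 3 [3y] zero: DF = P = 1817/2000 ≈ 0.908500
step 4 [4y] bond c/1=1/100: DF=(910347/1000000 − 1/100·(0.963100+0.919400+0.908500))/(1+1/100) = 8737/10000 ≈ 0.873700
step 5 [5y] zero: DF = P = 8281/10000 ≈ 0.828100
step 6 [6y] bond c/1=9/100: DF=(1269049/1000000 − 9/100·(0.963100+0.919400+0.908500+0.873700+0.828100))/(1+9/100) = 7933/10000 ≈ 0.793300
step 7 [7y] bond c/1=9/400: DF=(363691/400000 − 9/400·(0.963100+0.919400+0.908500+0.873700+0.828100+0.793300))/(1+9/400) = 7729/10000 ≈ 0.772900
step 8 [8y] zero: DF = P = 7449/10000 ≈ 0.744900

1 1 9631/10000
2 2 4597/5000
3 3 1817/2000
4 4 8737/10000
5 5 8281/10000
6 6 7933/10000
7 7 7729/10000
8 8 7449/10000
s(3y) = (1/(1817/2000) − 1)/(3) = 61/1817 ≈ 3.3572%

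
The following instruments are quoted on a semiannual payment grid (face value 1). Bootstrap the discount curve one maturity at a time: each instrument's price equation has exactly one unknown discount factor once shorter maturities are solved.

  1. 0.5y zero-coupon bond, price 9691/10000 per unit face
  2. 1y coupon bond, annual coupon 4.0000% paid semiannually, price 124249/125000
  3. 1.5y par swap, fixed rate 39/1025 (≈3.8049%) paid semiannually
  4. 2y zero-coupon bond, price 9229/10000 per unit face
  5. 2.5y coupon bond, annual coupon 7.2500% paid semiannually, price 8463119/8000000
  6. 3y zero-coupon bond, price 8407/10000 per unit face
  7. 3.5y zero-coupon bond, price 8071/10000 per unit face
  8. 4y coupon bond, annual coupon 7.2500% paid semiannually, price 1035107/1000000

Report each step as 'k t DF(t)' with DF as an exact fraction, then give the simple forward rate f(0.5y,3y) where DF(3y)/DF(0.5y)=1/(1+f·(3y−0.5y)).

1 1/2 9691/10000
2 1 1911/2000
3 3/2 4727/5000
4 2 9229/10000
5 5/2 4441/5000
6 3 8407/10000
7 7/2 8071/10000
8 4 311/400
f(0.5y,3y) = ((9691/10000)/(8407/10000) − 1)/(5/2) = 2568/42035 ≈ 6.1092%

step 1 [0.5y] zero: DF = P = 9691/10000 ≈ 0.969100
step 2 [1y] bond c/2=1/50: DF=(124249/125000 − 1/50·(0.969100))/(1+1/50) = 1911/2000 ≈ 0.955500
step 3 [1.5y] swap r/2=39/2050: DF=(1 − 39/2050·(0.969100+0.955500))/(1+39/2050) = 4727/5000 ≈ 0.945400
step 4 [2y] zero: DF = P = 9229/10000 ≈ 0.922900
step 5 [2.5y] bond c/2=29/800: DF=(8463119/8000000 − 29/800·(0.969100+0.955500+0.945400+0.922900))/(1+29/800) = 4441/5000 ≈ 0.888200
step 6 [3y] zero: DF = P = 8407/10000 ≈ 0.840700
step 7 [3.5y] zero: DF = P = 8071/10000 ≈ 0.807100
step 8 [4y] bond c/2=29/800: DF=(1035107/1000000 − 29/800·(0.969100+0.955500+0.945400+0.922900+0.888200+0.840700+0.807100))/(1+29/800) = 311/400 ≈ 0.777500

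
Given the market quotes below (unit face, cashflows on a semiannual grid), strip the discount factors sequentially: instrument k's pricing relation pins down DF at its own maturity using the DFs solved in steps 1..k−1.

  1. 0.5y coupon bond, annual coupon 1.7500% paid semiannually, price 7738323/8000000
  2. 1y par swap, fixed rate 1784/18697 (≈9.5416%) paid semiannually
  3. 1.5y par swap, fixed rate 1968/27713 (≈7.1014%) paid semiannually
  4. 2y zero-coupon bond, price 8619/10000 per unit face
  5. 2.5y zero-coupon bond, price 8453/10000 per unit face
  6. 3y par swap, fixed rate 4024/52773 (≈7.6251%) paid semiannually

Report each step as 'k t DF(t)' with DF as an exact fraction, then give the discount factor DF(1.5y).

1 1/2 9589/10000
2 1 2277/2500
3 3/2 1127/1250
4 2 8619/10000
5 5/2 8453/10000
6 3 1997/2500
DF(1.5y) = 1127/1250 ≈ 0.901600

step 1 [0.5y] bond c/2=7/800: DF=(7738323/8000000 − 7/800·(0))/(1+7/800) = 9589/10000 ≈ 0.958900
step 2 [1y] swap r/2=892/18697: DF=(1 − 892/18697·(0.958900))/(1+892/18697) = 2277/2500 ≈ 0.910800
step 3 [1.5y] swap r/2=984/27713: DF=(1 − 984/27713·(0.958900+0.910800))/(1+984/27713) = 1127/1250 ≈ 0.901600
step 4 [2y] zero: DF = P = 8619/10000 ≈ 0.861900
step 5 [2.5y] zero: DF = P = 8453/10000 ≈ 0.845300
step 6 [3y] swap r/2=2012/52773: DF=(1 − 2012/52773·(0.958900+0.910800+0.901600+0.861900+0.845300))/(1+2012/52773) = 1997/2500 ≈ 0.798800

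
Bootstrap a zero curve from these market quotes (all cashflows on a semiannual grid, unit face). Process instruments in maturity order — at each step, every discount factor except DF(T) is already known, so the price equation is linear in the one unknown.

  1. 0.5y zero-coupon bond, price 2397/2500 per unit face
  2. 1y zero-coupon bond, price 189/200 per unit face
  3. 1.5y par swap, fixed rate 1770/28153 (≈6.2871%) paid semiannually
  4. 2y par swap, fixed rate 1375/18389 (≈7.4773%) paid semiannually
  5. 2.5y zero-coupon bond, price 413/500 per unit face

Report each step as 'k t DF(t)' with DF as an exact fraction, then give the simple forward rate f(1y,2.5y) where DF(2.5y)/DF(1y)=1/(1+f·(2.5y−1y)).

step 1 [0.5y] zero: DF = P = 2397/2500 ≈ 0.958800
step 2 [1y] zero: DF = P = 189/200 ≈ 0.945000
step 3 [1.5y] swap r/2=885/28153: DF=(1 − 885/28153·(0.958800+0.945000))/(1+885/28153) = 1823/2000 ≈ 0.911500
step 4 [2y] swap r/2=1375/36778: DF=(1 − 1375/36778·(0.958800+0.945000+0.911500))/(1+1375/36778) = 69/80 ≈ 0.862500
step 5 [2.5y] zero: DF = P = 413/500 ≈ 0.826000

1 1/2 2397/2500
2 1 189/200
3 3/2 1823/2000
4 2 69/80
5 5/2 413/500
f(1y,2.5y) = ((189/200)/(413/500) − 1)/(3/2) = 17/177 ≈ 9.6045%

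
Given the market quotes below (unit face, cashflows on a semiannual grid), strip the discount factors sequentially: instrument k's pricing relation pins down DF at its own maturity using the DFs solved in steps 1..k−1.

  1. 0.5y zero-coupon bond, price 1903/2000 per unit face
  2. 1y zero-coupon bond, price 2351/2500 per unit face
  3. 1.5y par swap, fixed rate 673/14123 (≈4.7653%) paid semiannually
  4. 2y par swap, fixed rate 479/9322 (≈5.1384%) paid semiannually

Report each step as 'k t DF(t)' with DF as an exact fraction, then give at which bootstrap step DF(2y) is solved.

1 1/2 1903/2000
2 1 2351/2500
3 3/2 9327/10000
4 2 4521/5000
DF(2y) is solved at step 4

step 1 [0.5y] zero: DF = P = 1903/2000 ≈ 0.951500
step 2 [1y] zero: DF = P = 2351/2500 ≈ 0.940400
step 3 [1.5y] swap r/2=673/28246: DF=(1 − 673/28246·(0.951500+0.940400))/(1+673/28246) = 9327/10000 ≈ 0.932700
step 4 [2y] swap r/2=479/18644: DF=(1 − 479/18644·(0.951500+0.940400+0.932700))/(1+479/18644) = 4521/5000 ≈ 0.904200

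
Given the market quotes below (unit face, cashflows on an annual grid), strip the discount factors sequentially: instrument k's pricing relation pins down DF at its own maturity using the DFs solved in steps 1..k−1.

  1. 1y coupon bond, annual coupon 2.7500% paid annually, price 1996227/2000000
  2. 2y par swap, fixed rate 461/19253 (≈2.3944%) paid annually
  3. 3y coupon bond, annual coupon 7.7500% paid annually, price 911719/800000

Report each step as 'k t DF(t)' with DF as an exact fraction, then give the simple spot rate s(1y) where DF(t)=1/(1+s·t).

step 1 [1y] bond c/1=11/400: DF=(1996227/2000000 − 11/400·(0))/(1+11/400) = 4857/5000 ≈ 0.971400
step 2 [2y] swap r/1=461/19253: DF=(1 − 461/19253·(0.971400))/(1+461/19253) = 9539/10000 ≈ 0.953900
step 3 [3y] bond c/1=31/400: DF=(911719/800000 − 31/400·(0.971400+0.953900))/(1+31/400) = 1149/1250 ≈ 0.919200

1 1 4857/5000
2 2 9539/10000
3 3 1149/1250
s(1y) = (1/(4857/5000) − 1)/(1) = 143/4857 ≈ 2.9442%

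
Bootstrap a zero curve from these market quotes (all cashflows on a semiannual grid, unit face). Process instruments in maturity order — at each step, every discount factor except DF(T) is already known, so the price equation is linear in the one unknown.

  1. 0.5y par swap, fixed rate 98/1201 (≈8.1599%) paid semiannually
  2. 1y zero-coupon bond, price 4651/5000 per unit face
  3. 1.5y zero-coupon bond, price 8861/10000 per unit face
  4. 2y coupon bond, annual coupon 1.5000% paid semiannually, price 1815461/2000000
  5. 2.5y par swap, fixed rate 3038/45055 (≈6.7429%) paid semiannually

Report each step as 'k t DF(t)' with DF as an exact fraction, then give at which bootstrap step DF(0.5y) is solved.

step 1 [0.5y] swap r/2=49/1201: DF=(1 − 49/1201·(0))/(1+49/1201) = 1201/1250 ≈ 0.960800
step 2 [1y] zero: DF = P = 4651/5000 ≈ 0.930200
step 3 [1.5y] zero: DF = P = 8861/10000 ≈ 0.886100
step 4 [2y] bond c/2=3/400: DF=(1815461/2000000 − 3/400·(0.960800+0.930200+0.886100))/(1+3/400) = 8803/10000 ≈ 0.880300
step 5 [2.5y] swap r/2=1519/45055: DF=(1 − 1519/45055·(0.960800+0.930200+0.886100+0.880300))/(1+1519/45055) = 8481/10000 ≈ 0.848100

1 1/2 1201/1250
2 1 4651/5000
3 3/2 8861/10000
4 2 8803/10000
5 5/2 8481/10000
DF(0.5y) is solved at step 1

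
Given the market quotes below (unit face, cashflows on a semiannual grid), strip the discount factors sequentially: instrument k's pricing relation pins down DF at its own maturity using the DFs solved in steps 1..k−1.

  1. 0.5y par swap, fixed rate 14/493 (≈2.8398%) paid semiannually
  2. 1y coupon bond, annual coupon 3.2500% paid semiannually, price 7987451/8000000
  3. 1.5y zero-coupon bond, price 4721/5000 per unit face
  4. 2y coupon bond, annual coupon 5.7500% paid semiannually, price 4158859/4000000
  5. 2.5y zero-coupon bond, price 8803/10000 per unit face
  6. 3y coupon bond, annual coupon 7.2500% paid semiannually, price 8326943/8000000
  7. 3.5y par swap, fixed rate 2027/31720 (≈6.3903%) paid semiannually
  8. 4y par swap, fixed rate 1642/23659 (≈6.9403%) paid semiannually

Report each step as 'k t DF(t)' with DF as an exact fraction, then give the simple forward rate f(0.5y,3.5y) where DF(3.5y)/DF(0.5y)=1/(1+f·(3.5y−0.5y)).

1 1/2 493/500
2 1 9667/10000
3 3/2 4721/5000
4 2 9297/10000
5 5/2 8803/10000
6 3 4199/5000
7 7/2 7973/10000
8 4 7537/10000
f(0.5y,3.5y) = ((493/500)/(7973/10000) − 1)/(3) = 37/469 ≈ 7.8891%

step 1 [0.5y] swap r/2=7/493: DF=(1 − 7/493·(0))/(1+7/493) = 493/500 ≈ 0.986000
step 2 [1y] bond c/2=13/800: DF=(7987451/8000000 − 13/800·(0.986000))/(1+13/800) = 9667/10000 ≈ 0.966700
step 3 [1.5y] zero: DF = P = 4721/5000 ≈ 0.944200
step 4 [2y] bond c/2=23/800: DF=(4158859/4000000 − 23/800·(0.986000+0.966700+0.944200))/(1+23/800) = 9297/10000 ≈ 0.929700
step 5 [2.5y] zero: DF = P = 8803/10000 ≈ 0.880300
step 6 [3y] bond c/2=29/800: DF=(8326943/8000000 − 29/800·(0.986000+0.966700+0.944200+0.929700+0.880300))/(1+29/800) = 4199/5000 ≈ 0.839800
step 7 [3.5y] swap r/2=2027/63440: DF=(1 − 2027/63440·(0.986000+0.966700+0.944200+0.929700+0.880300+0.839800))/(1+2027/63440) = 7973/10000 ≈ 0.797300
step 8 [4y] swap r/2=821/23659: DF=(1 − 821/23659·(0.986000+0.966700+0.944200+0.929700+0.880300+0.839800+0.797300))/(1+821/23659) = 7537/10000 ≈ 0.753700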